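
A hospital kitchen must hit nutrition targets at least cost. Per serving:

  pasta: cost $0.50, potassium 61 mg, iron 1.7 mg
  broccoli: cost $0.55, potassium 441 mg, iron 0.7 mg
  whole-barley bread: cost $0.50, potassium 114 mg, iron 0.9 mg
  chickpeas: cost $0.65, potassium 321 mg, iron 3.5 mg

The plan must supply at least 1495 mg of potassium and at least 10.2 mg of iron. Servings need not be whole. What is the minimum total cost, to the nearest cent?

$2.52

For a min-cost LP with two ≥-constraints, a basic feasible solution has at most two positive variables.
pasta only: max(1495/61, 10.2/1.7) = 24.51 servings → $12.25.
broccoli only: max(1495/441, 10.2/0.7) = 14.57 servings → $8.01.
whole-barley bread only: max(1495/114, 10.2/0.9) = 13.11 servings → $6.56.
chickpeas only: max(1495/321, 10.2/3.5) = 4.657 servings → $3.03.
pasta + broccoli with both tight: 4.882 servings and 2.715 servings → $3.93.
pasta + whole-barley bread: the both-tight solution has a negative serving — not a feasible corner.
pasta + chickpeas: the both-tight solution has a negative serving — not a feasible corner.
broccoli + whole-barley bread with both tight: 0.5762 servings and 10.89 servings → $5.76.
broccoli + chickpeas with both tight: 1.485 servings and 2.617 servings → $2.52.
whole-barley bread + chickpeas with both targets exact would need a negative amount; discard.
The minimum over all feasible corners is $2.52.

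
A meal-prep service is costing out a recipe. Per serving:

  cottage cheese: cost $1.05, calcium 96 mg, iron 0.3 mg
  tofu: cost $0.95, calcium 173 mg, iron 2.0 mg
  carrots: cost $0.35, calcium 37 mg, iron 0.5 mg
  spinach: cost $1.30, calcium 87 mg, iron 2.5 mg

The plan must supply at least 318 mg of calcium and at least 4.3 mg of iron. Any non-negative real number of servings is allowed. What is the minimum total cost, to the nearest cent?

The cheapest plan sits at a corner of the feasible region — with two constraints it uses at most two foods.
cottage cheese only: max(318/96, 4.3/0.3) = 14.33 servings → $15.05.
tofu only: max(318/173, 4.3/2.0) = 2.15 servings → $2.04.
carrots only: max(318/37, 4.3/0.5) = 8.6 servings → $3.01.
spinach only: max(318/87, 4.3/2.5) = 3.655 servings → $4.75.
cottage cheese + tofu: intersection lies outside the first quadrant.
cottage cheese + carrots: intersection lies outside the first quadrant.
cottage cheese + spinach with both tight: 1.968 servings and 1.484 servings → $4.00.
tofu + carrots: the both-tight solution has a negative serving — not a feasible corner.
tofu + spinach with both tight: 1.628 servings and 0.4174 servings → $2.09.
carrots + spinach with both tight: 8.59 servings and 0.002041 servings → $3.01.
Cheapest feasible corner: $2.04.

$2.04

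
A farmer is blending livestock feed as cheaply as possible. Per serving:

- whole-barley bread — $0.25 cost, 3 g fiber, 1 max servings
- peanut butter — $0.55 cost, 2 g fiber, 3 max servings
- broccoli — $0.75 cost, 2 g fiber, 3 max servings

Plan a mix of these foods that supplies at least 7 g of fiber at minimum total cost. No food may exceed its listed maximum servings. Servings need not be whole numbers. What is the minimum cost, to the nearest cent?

Cost per g of fiber: whole-barley bread $0.0833, peanut butter $0.2750, broccoli $0.3750.
Take 1 serving of whole-barley bread: +3.0 g fiber for $0.25 (total $0.25, still need 4.0 g).
Take 2 servings of peanut butter: +4.0 g fiber for $1.10 (total $1.35, still need 0.0 g).
Filling from the cheapest source first is optimal under one linear minimum: $1.35.

$1.35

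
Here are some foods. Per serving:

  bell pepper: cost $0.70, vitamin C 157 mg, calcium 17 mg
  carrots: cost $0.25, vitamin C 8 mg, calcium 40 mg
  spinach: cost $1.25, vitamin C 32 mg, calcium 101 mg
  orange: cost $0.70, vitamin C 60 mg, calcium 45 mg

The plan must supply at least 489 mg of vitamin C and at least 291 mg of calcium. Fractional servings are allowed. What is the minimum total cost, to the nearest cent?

$3.48

For a min-cost LP with two ≥-constraints, a basic feasible solution has at most two positive variables.
bell pepper only: max(489/157, 291/17) = 17.12 servings → $11.98.
carrots only: max(489/8, 291/40) = 61.12 servings → $15.28.
spinach only: max(489/32, 291/101) = 15.28 servings → $19.10.
orange only: max(489/60, 291/45) = 8.15 servings → $5.71.
bell pepper + carrots with both tight: 2.805 servings and 6.083 servings → $3.48.
bell pepper + spinach with both tight: 2.617 servings and 2.441 servings → $4.88.
bell pepper + orange with both tight: 0.7519 servings and 6.183 servings → $4.85.
carrots + spinach: the both-tight solution has a negative serving — not a feasible corner.
carrots + orange with both targets exact would need a negative amount; discard.
spinach + orange: intersection lies outside the first quadrant.
The minimum over all feasible corners is $3.48.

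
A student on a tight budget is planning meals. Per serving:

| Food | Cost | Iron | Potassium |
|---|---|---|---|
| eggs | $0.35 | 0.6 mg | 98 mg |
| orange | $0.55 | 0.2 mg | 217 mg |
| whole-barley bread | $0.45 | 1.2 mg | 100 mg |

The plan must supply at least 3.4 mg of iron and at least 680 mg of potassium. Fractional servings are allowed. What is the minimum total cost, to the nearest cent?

$2.22

This is a tiny linear program; its minimum lies at a vertex of the feasible set. List the vertices and price them.
eggs only: max(3.4/0.6, 680/98) = 6.939 servings → $2.43.
orange only: max(3.4/0.2, 680/217) = 17 servings → $9.35.
whole-barley bread only: max(3.4/1.2, 680/100) = 6.8 servings → $3.06.
eggs + orange with both tight: 5.441 servings and 0.6763 servings → $2.28.
eggs + whole-barley bread with both targets exact would need a negative amount; discard.
orange + whole-barley bread with both tight: 1.98 servings and 2.503 servings → $2.22.
So the least-cost plan costs $2.22.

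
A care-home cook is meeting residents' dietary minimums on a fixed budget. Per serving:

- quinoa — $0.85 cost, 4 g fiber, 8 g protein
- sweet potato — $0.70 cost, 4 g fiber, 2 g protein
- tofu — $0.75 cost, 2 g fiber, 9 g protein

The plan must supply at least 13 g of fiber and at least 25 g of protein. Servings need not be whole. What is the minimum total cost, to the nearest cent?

An LP optimum is at a vertex; with two nutrient constraints at most two foods are used. Check each candidate.
quinoa only: max(13/4, 25/8) = 3.25 servings → $2.76.
sweet potato only: max(13/4, 25/2) = 12.5 servings → $8.75.
tofu only: max(13/2, 25/9) = 6.5 servings → $4.88.
quinoa + sweet potato with both tight: 3.083 servings and 0.1667 servings → $2.74.
quinoa + tofu: the both-tight solution has a negative serving — not a feasible corner.
sweet potato + tofu with both tight: 2.094 servings and 2.312 servings → $3.20.
So the least-cost plan costs $2.74.

$2.74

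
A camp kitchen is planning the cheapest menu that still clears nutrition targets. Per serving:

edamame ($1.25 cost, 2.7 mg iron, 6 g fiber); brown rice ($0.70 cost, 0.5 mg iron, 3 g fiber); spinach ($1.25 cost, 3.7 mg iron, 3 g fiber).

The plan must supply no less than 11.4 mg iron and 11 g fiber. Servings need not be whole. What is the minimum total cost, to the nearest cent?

$4.01

With two linear requirements the optimum uses one or two foods; enumerate the corners.
edamame only: max(11.4/2.7, 11/6) = 4.222 servings → $5.28.
brown rice only: max(11.4/0.5, 11/3) = 22.8 servings → $15.96.
spinach only: max(11.4/3.7, 11/3) = 3.667 servings → $4.58.
edamame + brown rice with both targets exact would need a negative amount; discard.
edamame + spinach with both tight: 0.461 servings and 2.745 servings → $4.01.
brown rice + spinach with both tight: 0.6771 servings and 2.99 servings → $4.21.
So the least-cost plan costs $4.01.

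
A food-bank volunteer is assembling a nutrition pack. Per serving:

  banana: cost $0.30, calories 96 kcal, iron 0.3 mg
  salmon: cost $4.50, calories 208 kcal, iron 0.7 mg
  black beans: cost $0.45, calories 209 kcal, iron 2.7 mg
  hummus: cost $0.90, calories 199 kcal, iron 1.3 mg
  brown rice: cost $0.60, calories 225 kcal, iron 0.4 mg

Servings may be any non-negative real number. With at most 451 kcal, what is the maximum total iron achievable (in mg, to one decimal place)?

5.8 mg

Iron per kcal: black beans 0.01292, hummus 0.006533, salmon 0.003365, banana 0.003125, brown rice 0.001778.
With no serving limits, spend the whole calories allowance on black beans: 451 kcal / 209 kcal × 2.7 mg = 5.8 mg.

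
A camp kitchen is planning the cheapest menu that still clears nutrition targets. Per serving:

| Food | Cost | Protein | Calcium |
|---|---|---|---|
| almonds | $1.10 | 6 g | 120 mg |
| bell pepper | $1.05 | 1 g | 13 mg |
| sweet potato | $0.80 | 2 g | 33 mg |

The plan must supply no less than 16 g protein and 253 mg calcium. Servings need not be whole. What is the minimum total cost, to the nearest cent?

Two binding constraints pin down two serving amounts, so the optimal mix uses at most two foods. The candidates are each food alone (scaled to the tighter of protein/calcium) and each pair with both constraints tight.
almonds only: max(16/6, 253/120) = 2.667 servings → $2.93.
bell pepper only: max(16/1, 253/13) = 19.46 servings → $20.43.
sweet potato only: max(16/2, 253/33) = 8 servings → $6.40.
almonds + bell pepper with both tight: 1.071 servings and 9.571 servings → $11.23.
almonds + sweet potato: the both-tight solution has a negative serving — not a feasible corner.
bell pepper + sweet potato with both tight: 3.143 servings and 6.429 servings → $8.44.
So the least-cost plan costs $2.93.

$2.93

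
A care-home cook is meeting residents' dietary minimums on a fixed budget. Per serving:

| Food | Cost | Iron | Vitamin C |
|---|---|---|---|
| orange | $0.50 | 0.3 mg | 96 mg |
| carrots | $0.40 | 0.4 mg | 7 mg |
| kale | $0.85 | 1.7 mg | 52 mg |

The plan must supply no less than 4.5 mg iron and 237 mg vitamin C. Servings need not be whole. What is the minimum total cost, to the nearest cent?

A basic optimal solution has at most two foods positive. Try each food alone and each pair with both targets met exactly.
orange only: max(4.5/0.3, 237/96) = 15 servings → $7.50.
carrots only: max(4.5/0.4, 237/7) = 33.86 servings → $13.54.
kale only: max(4.5/1.7, 237/52) = 4.558 servings → $3.87.
orange + carrots with both tight: 1.744 servings and 9.942 servings → $4.85.
orange + kale with both tight: 1.144 servings and 2.445 servings → $2.65.
carrots + kale: the both-tight solution has a negative serving — not a feasible corner.
The minimum over all feasible corners is $2.65.

$2.65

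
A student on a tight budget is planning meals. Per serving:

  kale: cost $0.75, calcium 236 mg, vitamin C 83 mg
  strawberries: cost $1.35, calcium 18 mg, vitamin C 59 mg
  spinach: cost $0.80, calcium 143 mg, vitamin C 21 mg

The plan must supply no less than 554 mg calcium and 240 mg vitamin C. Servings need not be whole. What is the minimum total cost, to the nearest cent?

The cheapest plan sits at a corner of the feasible region — with two constraints it uses at most two foods.
kale only: max(554/236, 240/83) = 2.892 servings → $2.17.
strawberries only: max(554/18, 240/59) = 30.78 servings → $41.55.
spinach only: max(554/143, 240/21) = 11.43 servings → $9.14.
kale + strawberries with both tight: 2.282 servings and 0.8574 servings → $2.87.
kale + spinach with both targets exact would need a negative amount; discard.
strawberries + spinach with both tight: 2.815 servings and 3.52 servings → $6.62.
The minimum over all feasible corners is $2.17.

$2.17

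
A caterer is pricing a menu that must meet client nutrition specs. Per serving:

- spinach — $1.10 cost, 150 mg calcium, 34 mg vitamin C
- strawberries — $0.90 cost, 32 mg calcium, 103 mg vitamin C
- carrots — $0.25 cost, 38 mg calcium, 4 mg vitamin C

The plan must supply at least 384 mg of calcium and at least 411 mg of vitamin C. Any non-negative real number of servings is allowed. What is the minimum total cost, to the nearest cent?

For a min-cost LP with two ≥-constraints, a basic feasible solution has at most two positive variables.
spinach only: max(384/150, 411/34) = 12.09 servings → $13.30.
strawberries only: max(384/32, 411/103) = 12 servings → $10.80.
carrots only: max(384/38, 411/4) = 102.8 servings → $25.69.
spinach + strawberries with both tight: 1.838 servings and 3.384 servings → $5.07.
spinach + carrots: intersection lies outside the first quadrant.
strawberries + carrots with both tight: 3.719 servings and 6.973 servings → $5.09.
So the least-cost plan costs $5.07.

$5.07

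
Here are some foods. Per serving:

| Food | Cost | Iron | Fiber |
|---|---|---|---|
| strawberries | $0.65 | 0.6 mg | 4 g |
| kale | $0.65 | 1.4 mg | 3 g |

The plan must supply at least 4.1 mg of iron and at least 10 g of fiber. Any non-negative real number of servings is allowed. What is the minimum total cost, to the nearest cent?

A basic optimal solution has at most two foods positive. Try each food alone and each pair with both targets met exactly.
strawberries only: max(4.1/0.6, 10/4) = 6.833 servings → $4.44.
kale only: max(4.1/1.4, 10/3) = 3.333 servings → $2.17.
strawberries + kale with both tight: 0.4474 servings and 2.737 servings → $2.07.
So the least-cost plan costs $2.07.

$2.07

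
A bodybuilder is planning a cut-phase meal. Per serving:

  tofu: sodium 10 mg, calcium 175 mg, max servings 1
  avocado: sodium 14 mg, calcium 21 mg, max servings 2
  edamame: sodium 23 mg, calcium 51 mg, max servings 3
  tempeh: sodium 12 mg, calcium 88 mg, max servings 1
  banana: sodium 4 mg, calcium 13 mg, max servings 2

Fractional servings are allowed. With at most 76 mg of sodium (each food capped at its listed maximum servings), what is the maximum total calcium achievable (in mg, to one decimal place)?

Calcium per mg sodium: tofu 17.5, tempeh 7.333, banana 3.25, edamame 2.217, avocado 1.5.
Take 1 serving of tofu: uses 10 mg sodium, +175.0 mg calcium (running total 175.0 mg).
Take 1 serving of tempeh: uses 12 mg sodium, +88.0 mg calcium (running total 263.0 mg).
Take 2 servings of banana: uses 8 mg sodium, +26.0 mg calcium (running total 289.0 mg).
Take 2 servings of edamame: uses 46 mg sodium, +102.0 mg calcium (running total 391.0 mg).
Greedy by best ratio exhausts the sodium allowance optimally: 391.0 mg.

391.0 mg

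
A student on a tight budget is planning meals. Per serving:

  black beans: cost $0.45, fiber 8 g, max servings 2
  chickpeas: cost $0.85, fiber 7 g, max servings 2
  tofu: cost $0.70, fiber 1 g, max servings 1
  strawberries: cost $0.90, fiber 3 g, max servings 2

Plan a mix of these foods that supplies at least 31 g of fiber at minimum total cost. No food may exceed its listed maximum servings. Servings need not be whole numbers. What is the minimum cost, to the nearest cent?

$2.90

Cost per g of fiber: black beans $0.0563, chickpeas $0.1214, strawberries $0.3000, tofu $0.7000.
Take 2 servings of black beans: +16.0 g fiber for $0.90 (total $0.90, still need 15.0 g).
Take 2 servings of chickpeas: +14.0 g fiber for $1.70 (total $2.60, still need 1.0 g).
Take 0.3333 servings of strawberries: +1.0 g fiber for $0.30 (total $2.90, still need 0.0 g).
Greedy by cheapest-per-g is optimal for a single linear constraint, so the minimum cost is $2.90.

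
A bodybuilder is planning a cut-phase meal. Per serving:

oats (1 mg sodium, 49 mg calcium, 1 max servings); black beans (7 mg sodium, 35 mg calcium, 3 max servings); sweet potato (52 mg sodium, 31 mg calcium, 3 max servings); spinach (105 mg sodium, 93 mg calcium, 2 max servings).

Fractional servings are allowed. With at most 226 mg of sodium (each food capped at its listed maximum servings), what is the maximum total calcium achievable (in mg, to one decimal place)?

334.7 mg

Calcium per mg sodium: oats 49, black beans 5, spinach 0.8857, sweet potato 0.5962.
Take 1 serving of oats: uses 1 mg sodium, +49.0 mg calcium (running total 49.0 mg).
Take 3 servings of black beans: uses 21 mg sodium, +105.0 mg calcium (running total 154.0 mg).
Take 1.943 servings of spinach: uses 204 mg sodium, +180.7 mg calcium (running total 334.7 mg).
Greedy by best ratio exhausts the sodium allowance optimally: 334.7 mg.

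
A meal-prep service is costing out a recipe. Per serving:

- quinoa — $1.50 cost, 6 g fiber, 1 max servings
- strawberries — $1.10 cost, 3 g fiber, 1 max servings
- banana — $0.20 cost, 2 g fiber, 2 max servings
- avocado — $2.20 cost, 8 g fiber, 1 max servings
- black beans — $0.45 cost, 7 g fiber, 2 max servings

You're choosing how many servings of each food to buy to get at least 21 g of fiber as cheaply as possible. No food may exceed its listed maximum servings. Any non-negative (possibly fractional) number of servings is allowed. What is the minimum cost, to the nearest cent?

$2.05

Cost per g of fiber: black beans $0.0643, banana $0.1000, quinoa $0.2500, avocado $0.2750, strawberries $0.3667.
Take 2 servings of black beans: +14.0 g fiber for $0.90 (total $0.90, still need 7.0 g).
Take 2 servings of banana: +4.0 g fiber for $0.40 (total $1.30, still need 3.0 g).
Take 0.5 servings of quinoa: +3.0 g fiber for $0.75 (total $2.05, still need 0.0 g).
Greedy by cheapest-per-g is optimal for a single linear constraint, so the minimum cost is $2.05.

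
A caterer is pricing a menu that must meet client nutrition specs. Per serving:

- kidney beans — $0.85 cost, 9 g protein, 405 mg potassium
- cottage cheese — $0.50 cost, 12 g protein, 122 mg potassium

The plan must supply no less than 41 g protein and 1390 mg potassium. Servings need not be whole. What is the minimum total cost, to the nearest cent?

This is a tiny linear program; its minimum lies at a vertex of the feasible set. List the vertices and price them.
kidney beans only: max(41/9, 1390/405) = 4.556 servings → $3.87.
cottage cheese only: max(41/12, 1390/122) = 11.39 servings → $5.70.
kidney beans + cottage cheese with both tight: 3.104 servings and 1.089 servings → $3.18.
So the least-cost plan costs $3.18.

$3.18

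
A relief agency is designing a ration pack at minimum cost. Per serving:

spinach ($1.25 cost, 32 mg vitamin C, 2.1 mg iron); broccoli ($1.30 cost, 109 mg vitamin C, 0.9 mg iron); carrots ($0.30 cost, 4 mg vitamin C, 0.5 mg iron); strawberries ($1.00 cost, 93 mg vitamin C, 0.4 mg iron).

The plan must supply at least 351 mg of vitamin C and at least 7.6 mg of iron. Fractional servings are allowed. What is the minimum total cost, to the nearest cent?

$6.41

At the optimum either one food covers both requirements or two foods hit both targets exactly; no other combination can be cheaper.
spinach only: max(351/32, 7.6/2.1) = 10.97 servings → $13.71.
broccoli only: max(351/109, 7.6/0.9) = 8.444 servings → $10.98.
carrots only: max(351/4, 7.6/0.5) = 87.75 servings → $26.32.
strawberries only: max(351/93, 7.6/0.4) = 19 servings → $19.00.
spinach + broccoli with both tight: 2.561 servings and 2.468 servings → $6.41.
spinach + carrots: intersection lies outside the first quadrant.
spinach + strawberries with both tight: 3.104 servings and 2.706 servings → $6.59.
broccoli + carrots with both tight: 2.851 servings and 10.07 servings → $6.73.
broccoli + strawberries with both targets exact would need a negative amount; discard.
carrots + strawberries with both tight: 12.61 servings and 3.232 servings → $7.02.
The minimum over all feasible corners is $6.41.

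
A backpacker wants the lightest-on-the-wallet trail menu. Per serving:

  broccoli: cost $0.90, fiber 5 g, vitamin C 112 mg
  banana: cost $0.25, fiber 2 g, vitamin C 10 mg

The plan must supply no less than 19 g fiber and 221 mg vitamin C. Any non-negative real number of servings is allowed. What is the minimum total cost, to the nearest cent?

$2.77

Minimising a linear cost over {fiber ≥ 19, vitamin C ≥ 221, servings ≥ 0} — the optimum is at a vertex, using one or two foods.
broccoli only: max(19/5, 221/112) = 3.8 servings → $3.42.
banana only: max(19/2, 221/10) = 22.1 servings → $5.53.
broccoli + banana with both tight: 1.448 servings and 5.879 servings → $2.77.
So the least-cost plan costs $2.77.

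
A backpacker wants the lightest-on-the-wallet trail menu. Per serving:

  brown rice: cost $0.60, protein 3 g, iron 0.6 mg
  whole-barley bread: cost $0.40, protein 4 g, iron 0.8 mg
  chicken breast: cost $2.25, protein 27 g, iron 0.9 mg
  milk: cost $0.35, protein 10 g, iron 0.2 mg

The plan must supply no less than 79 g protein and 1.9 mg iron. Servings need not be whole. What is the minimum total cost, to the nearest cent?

$2.88

An LP optimum is at a vertex; with two nutrient constraints at most two foods are used. Check each candidate.
brown rice only: max(79/3, 1.9/0.6) = 26.33 servings → $15.80.
whole-barley bread only: max(79/4, 1.9/0.8) = 19.75 servings → $7.90.
chicken breast only: max(79/27, 1.9/0.9) = 2.926 servings → $6.58.
milk only: max(79/10, 1.9/0.2) = 9.5 servings → $3.33.
brown rice + whole-barley bread (both tight): parallel constraints — no distinct corner.
brown rice + chicken breast: the both-tight solution has a negative serving — not a feasible corner.
brown rice + milk with both tight: 0.5926 servings and 7.722 servings → $3.06.
whole-barley bread + chicken breast: intersection lies outside the first quadrant.
whole-barley bread + milk with both tight: 0.4444 servings and 7.722 servings → $2.88.
chicken breast + milk with both tight: 0.8889 servings and 5.5 servings → $3.92.
So the least-cost plan costs $2.88.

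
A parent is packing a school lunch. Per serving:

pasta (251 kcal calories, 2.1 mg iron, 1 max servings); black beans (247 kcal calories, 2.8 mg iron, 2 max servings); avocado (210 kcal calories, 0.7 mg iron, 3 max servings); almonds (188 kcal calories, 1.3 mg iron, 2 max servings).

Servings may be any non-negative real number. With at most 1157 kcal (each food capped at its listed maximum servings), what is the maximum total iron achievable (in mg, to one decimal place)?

10.4 mg

Iron per kcal: black beans 0.01134, pasta 0.008367, almonds 0.006915, avocado 0.003333.
Take 2 servings of black beans: uses 494 kcal, +5.6 mg iron (running total 5.6 mg).
Take 1 serving of pasta: uses 251 kcal, +2.1 mg iron (running total 7.7 mg).
Take 2 servings of almonds: uses 376 kcal, +2.6 mg iron (running total 10.3 mg).
Take 0.1714 servings of avocado: uses 36 kcal, +0.1 mg iron (running total 10.4 mg).
Filling greedily by iron-per-kcal is optimal for one linear limit, giving 10.4 mg.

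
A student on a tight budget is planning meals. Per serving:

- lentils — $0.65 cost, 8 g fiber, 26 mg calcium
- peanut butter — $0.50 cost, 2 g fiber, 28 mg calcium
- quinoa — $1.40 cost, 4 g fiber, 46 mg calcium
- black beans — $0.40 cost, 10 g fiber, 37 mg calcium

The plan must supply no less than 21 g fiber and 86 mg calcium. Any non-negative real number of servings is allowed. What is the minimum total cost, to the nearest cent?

$0.93

Compare the cost at each extreme point of the feasible region.
lentils only: max(21/8, 86/26) = 3.308 servings → $2.15.
peanut butter only: max(21/2, 86/28) = 10.5 servings → $5.25.
quinoa only: max(21/4, 86/46) = 5.25 servings → $7.35.
black beans only: max(21/10, 86/37) = 2.324 servings → $0.93.
lentils + peanut butter with both tight: 2.419 servings and 0.8256 servings → $1.98.
lentils + quinoa with both tight: 2.356 servings and 0.5379 servings → $2.28.
lentils + black beans: intersection lies outside the first quadrant.
peanut butter + quinoa with both targets exact would need a negative amount; discard.
peanut butter + black beans with both tight: 0.4029 servings and 2.019 servings → $1.01.
quinoa + black beans with both tight: 0.266 servings and 1.994 servings → $1.17.
The minimum over all feasible corners is $0.93.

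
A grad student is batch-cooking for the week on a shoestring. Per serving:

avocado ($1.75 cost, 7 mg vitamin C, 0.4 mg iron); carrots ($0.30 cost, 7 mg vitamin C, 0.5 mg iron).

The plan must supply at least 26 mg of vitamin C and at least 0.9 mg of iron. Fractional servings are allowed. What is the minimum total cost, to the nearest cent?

$1.11

At the optimum either one food covers both requirements or two foods hit both targets exactly; no other combination can be cheaper.
avocado only: max(26/7, 0.9/0.4) = 3.714 servings → $6.50.
carrots only: max(26/7, 0.9/0.5) = 3.714 servings → $1.11.
avocado + carrots: intersection lies outside the first quadrant.
The minimum over all feasible corners is $1.11.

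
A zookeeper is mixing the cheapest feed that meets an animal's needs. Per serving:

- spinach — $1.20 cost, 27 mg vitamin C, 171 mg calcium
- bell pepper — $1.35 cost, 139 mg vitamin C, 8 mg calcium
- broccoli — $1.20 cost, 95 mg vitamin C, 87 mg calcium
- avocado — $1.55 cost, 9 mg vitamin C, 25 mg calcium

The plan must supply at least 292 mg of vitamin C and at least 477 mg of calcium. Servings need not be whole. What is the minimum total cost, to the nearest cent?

$4.92

Check every corner: each single food scaled to meet both minima, and each pair solved so both constraints bind.
spinach only: max(292/27, 477/171) = 10.81 servings → $12.98.
bell pepper only: max(292/139, 477/8) = 59.62 servings → $80.49.
broccoli only: max(292/95, 477/87) = 5.483 servings → $6.58.
avocado only: max(292/9, 477/25) = 32.44 servings → $50.29.
spinach + bell pepper with both tight: 2.716 servings and 1.573 servings → $5.38.
spinach + broccoli with both tight: 1.433 servings and 2.666 servings → $4.92.
spinach + avocado: the both-tight solution has a negative serving — not a feasible corner.
bell pepper + broccoli: intersection lies outside the first quadrant.
bell pepper + avocado with both tight: 0.8836 servings and 18.8 servings → $30.33.
broccoli + avocado with both tight: 1.889 servings and 12.51 servings → $21.65.
The minimum over all feasible corners is $4.92.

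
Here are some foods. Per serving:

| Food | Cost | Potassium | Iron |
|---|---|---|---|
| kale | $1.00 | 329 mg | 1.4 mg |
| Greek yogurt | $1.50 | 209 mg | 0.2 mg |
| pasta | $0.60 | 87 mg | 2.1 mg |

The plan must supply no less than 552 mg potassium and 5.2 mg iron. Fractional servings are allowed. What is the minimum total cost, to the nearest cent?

$2.23

The cheapest plan sits at a corner of the feasible region — with two constraints it uses at most two foods.
kale only: max(552/329, 5.2/1.4) = 3.714 servings → $3.71.
Greek yogurt only: max(552/209, 5.2/0.2) = 26 servings → $39.00.
pasta only: max(552/87, 5.2/2.1) = 6.345 servings → $3.81.
kale + Greek yogurt with both targets exact would need a negative amount; discard.
kale + pasta with both tight: 1.242 servings and 1.648 servings → $2.23.
Greek yogurt + pasta with both tight: 1.677 servings and 2.316 servings → $3.91.
The minimum over all feasible corners is $2.23.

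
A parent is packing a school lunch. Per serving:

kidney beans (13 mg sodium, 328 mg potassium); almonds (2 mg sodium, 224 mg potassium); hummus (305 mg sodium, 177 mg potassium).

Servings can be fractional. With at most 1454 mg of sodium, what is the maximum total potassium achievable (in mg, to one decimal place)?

162848.0 mg

Potassium per mg sodium: almonds 112, kidney beans 25.23, hummus 0.5803.
With no serving limits, spend the whole sodium allowance on almonds: 1454 mg / 2 mg × 224 mg = 162848.0 mg.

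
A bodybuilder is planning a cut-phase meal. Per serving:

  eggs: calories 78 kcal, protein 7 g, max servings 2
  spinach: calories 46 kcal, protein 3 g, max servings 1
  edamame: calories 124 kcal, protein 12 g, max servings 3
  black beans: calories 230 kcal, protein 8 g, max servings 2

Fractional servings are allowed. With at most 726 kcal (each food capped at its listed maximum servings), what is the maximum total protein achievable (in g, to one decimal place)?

58.3 g

Protein per kcal: edamame 0.09677, eggs 0.08974, spinach 0.06522, black beans 0.03478.
Take 3 servings of edamame: uses 372 kcal, +36.0 g protein (running total 36.0 g).
Take 2 servings of eggs: uses 156 kcal, +14.0 g protein (running total 50.0 g).
Take 1 serving of spinach: uses 46 kcal, +3.0 g protein (running total 53.0 g).
Take 0.6609 servings of black beans: uses 152 kcal, +5.3 g protein (running total 58.3 g).
Greedy by best ratio exhausts the calories allowance optimally: 58.3 g.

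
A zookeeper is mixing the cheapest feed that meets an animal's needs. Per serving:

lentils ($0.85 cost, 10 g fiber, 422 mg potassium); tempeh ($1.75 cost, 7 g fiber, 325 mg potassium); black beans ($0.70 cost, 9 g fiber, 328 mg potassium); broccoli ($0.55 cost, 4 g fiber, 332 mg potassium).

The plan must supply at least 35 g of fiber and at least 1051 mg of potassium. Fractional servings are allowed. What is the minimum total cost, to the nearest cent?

At the optimum either one food covers both requirements or two foods hit both targets exactly; no other combination can be cheaper.
lentils only: max(35/10, 1051/422) = 3.5 servings → $2.98.
tempeh only: max(35/7, 1051/325) = 5 servings → $8.75.
black beans only: max(35/9, 1051/328) = 3.889 servings → $2.72.
broccoli only: max(35/4, 1051/332) = 8.75 servings → $4.81.
lentils + tempeh: the both-tight solution has a negative serving — not a feasible corner.
lentils + black beans with both targets exact would need a negative amount; discard.
lentils + broccoli: intersection lies outside the first quadrant.
tempeh + black beans: intersection lies outside the first quadrant.
tempeh + broccoli with both targets exact would need a negative amount; discard.
black beans + broccoli: the both-tight solution has a negative serving — not a feasible corner.
Cheapest feasible corner: $2.72.

$2.72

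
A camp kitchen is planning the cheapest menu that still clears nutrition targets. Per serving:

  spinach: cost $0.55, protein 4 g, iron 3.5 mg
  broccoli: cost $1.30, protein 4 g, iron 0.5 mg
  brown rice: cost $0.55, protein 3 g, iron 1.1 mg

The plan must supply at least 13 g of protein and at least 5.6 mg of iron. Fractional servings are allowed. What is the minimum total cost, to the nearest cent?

$1.79

Two binding constraints pin down two serving amounts, so the optimal mix uses at most two foods. The candidates are each food alone (scaled to the tighter of protein/iron) and each pair with both constraints tight.
spinach only: max(13/4, 5.6/3.5) = 3.25 servings → $1.79.
broccoli only: max(13/4, 5.6/0.5) = 11.2 servings → $14.56.
brown rice only: max(13/3, 5.6/1.1) = 5.091 servings → $2.80.
spinach + broccoli with both tight: 1.325 servings and 1.925 servings → $3.23.
spinach + brown rice with both tight: 0.4098 servings and 3.787 servings → $2.31.
broccoli + brown rice: the both-tight solution has a negative serving — not a feasible corner.
So the least-cost plan costs $1.79.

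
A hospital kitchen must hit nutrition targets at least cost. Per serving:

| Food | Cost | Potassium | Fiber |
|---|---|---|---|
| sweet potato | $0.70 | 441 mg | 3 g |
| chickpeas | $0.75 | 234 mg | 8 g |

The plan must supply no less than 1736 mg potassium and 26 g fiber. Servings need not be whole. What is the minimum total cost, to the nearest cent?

$3.59

An LP optimum is at a vertex; with two nutrient constraints at most two foods are used. Check each candidate.
sweet potato only: max(1736/441, 26/3) = 8.667 servings → $6.07.
chickpeas only: max(1736/234, 26/8) = 7.419 servings → $5.56.
sweet potato + chickpeas with both tight: 2.762 servings and 2.214 servings → $3.59.
Cheapest feasible corner: $3.59.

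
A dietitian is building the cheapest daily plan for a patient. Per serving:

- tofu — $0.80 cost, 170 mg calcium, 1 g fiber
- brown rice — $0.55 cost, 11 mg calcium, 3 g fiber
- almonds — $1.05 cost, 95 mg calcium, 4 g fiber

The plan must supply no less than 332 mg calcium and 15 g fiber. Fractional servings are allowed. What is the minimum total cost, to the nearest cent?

The cheapest plan sits at a corner of the feasible region — with two constraints it uses at most two foods.
tofu only: max(332/170, 15/1) = 15 servings → $12.00.
brown rice only: max(332/11, 15/3) = 30.18 servings → $16.60.
almonds only: max(332/95, 15/4) = 3.75 servings → $3.94.
tofu + brown rice with both tight: 1.665 servings and 4.445 servings → $3.78.
tofu + almonds: the both-tight solution has a negative serving — not a feasible corner.
brown rice + almonds with both tight: 0.4025 servings and 3.448 servings → $3.84.
Cheapest feasible corner: $3.78.

$3.78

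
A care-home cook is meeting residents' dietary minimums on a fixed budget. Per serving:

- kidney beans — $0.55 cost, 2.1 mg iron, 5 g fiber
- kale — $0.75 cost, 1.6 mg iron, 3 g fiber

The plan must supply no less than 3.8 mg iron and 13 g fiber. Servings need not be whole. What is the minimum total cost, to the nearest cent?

Compare the cost at each extreme point of the feasible region.
kidney beans only: max(3.8/2.1, 13/5) = 2.6 servings → $1.43.
kale only: max(3.8/1.6, 13/3) = 4.333 servings → $3.25.
kidney beans + kale with both targets exact would need a negative amount; discard.
Cheapest feasible corner: $1.43.

$1.43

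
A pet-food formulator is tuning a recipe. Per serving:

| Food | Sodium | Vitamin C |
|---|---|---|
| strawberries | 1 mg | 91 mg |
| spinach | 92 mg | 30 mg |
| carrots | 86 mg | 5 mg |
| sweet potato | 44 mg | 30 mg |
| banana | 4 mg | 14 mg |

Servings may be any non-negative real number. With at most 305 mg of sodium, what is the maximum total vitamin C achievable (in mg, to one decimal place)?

Vitamin C per mg sodium: strawberries 91, banana 3.5, sweet potato 0.6818, spinach 0.3261, carrots 0.05814.
With no serving limits, spend the whole sodium allowance on strawberries: 305 mg / 1 mg × 91 mg = 27755.0 mg.

27755.0 mg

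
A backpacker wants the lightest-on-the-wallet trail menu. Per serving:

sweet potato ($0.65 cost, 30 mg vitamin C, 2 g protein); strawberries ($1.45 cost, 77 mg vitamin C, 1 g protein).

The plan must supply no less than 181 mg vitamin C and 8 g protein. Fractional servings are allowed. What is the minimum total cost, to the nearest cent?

At the optimum either one food covers both requirements or two foods hit both targets exactly; no other combination can be cheaper.
sweet potato only: max(181/30, 8/2) = 6.033 servings → $3.92.
strawberries only: max(181/77, 8/1) = 8 servings → $11.60.
sweet potato + strawberries with both tight: 3.508 servings and 0.9839 servings → $3.71.
The minimum over all feasible corners is $3.71.

$3.71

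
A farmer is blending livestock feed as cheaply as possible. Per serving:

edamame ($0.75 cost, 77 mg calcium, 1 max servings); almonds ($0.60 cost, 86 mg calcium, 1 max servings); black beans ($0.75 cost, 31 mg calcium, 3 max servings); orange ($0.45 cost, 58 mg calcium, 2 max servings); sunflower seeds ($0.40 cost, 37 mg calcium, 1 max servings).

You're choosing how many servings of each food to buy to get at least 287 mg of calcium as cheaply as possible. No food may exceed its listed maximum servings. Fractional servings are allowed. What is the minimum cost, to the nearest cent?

Cost per mg of calcium: almonds $0.0070, orange $0.0078, edamame $0.0097, sunflower seeds $0.0108, black beans $0.0242.
Take 1 serving of almonds: +86.0 mg calcium for $0.60 (total $0.60, still need 201.0 mg).
Take 2 servings of orange: +116.0 mg calcium for $0.90 (total $1.50, still need 85.0 mg).
Take 1 serving of edamame: +77.0 mg calcium for $0.75 (total $2.25, still need 8.0 mg).
Take 0.2162 servings of sunflower seeds: +8.0 mg calcium for $0.09 (total $2.34, still need 0.0 mg).
Filling from the cheapest source first is optimal under one linear minimum: $2.34.

$2.34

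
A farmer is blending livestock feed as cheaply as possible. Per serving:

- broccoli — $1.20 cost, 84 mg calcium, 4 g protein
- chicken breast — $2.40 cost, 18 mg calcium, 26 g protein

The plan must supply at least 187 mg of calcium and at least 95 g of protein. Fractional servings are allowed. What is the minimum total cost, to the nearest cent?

A basic optimal solution has at most two foods positive. Try each food alone and each pair with both targets met exactly.
broccoli only: max(187/84, 95/4) = 23.75 servings → $28.50.
chicken breast only: max(187/18, 95/26) = 10.39 servings → $24.93.
broccoli + chicken breast with both tight: 1.492 servings and 3.424 servings → $10.01.
The minimum over all feasible corners is $10.01.

$10.01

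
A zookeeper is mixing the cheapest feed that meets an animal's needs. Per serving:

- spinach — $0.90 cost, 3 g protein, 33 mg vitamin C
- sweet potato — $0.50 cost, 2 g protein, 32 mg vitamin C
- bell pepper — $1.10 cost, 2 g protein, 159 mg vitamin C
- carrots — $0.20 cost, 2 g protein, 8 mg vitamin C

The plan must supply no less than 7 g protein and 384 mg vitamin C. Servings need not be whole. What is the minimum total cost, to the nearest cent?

$2.82

For a min-cost LP with two ≥-constraints, a basic feasible solution has at most two positive variables.
spinach only: max(7/3, 384/33) = 11.64 servings → $10.47.
sweet potato only: max(7/2, 384/32) = 12 servings → $6.00.
bell pepper only: max(7/2, 384/159) = 3.5 servings → $3.85.
carrots only: max(7/2, 384/8) = 48 servings → $9.60.
spinach + sweet potato: intersection lies outside the first quadrant.
spinach + bell pepper with both tight: 0.8394 servings and 2.241 servings → $3.22.
spinach + carrots with both targets exact would need a negative amount; discard.
sweet potato + bell pepper with both tight: 1.358 servings and 2.142 servings → $3.04.
sweet potato + carrots: intersection lies outside the first quadrant.
bell pepper + carrots with both tight: 2.358 servings and 1.142 servings → $2.82.
The minimum over all feasible corners is $2.82.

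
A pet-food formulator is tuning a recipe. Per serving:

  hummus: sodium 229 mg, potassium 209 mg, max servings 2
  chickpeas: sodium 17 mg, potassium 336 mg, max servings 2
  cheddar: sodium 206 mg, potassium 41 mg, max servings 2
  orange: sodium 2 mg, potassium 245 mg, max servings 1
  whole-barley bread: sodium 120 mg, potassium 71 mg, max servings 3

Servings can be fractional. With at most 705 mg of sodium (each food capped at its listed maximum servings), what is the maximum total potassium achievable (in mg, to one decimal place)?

1459.8 mg

Potassium per mg sodium: orange 122.5, chickpeas 19.76, hummus 0.9127, whole-barley bread 0.5917, cheddar 0.199.
Take 1 serving of orange: uses 2 mg sodium, +245.0 mg potassium (running total 245.0 mg).
Take 2 servings of chickpeas: uses 34 mg sodium, +672.0 mg potassium (running total 917.0 mg).
Take 2 servings of hummus: uses 458 mg sodium, +418.0 mg potassium (running total 1335.0 mg).
Take 1.758 servings of whole-barley bread: uses 211 mg sodium, +124.8 mg potassium (running total 1459.8 mg).
Filling greedily by potassium-per-mg sodium is optimal for one linear limit, giving 1459.8 mg.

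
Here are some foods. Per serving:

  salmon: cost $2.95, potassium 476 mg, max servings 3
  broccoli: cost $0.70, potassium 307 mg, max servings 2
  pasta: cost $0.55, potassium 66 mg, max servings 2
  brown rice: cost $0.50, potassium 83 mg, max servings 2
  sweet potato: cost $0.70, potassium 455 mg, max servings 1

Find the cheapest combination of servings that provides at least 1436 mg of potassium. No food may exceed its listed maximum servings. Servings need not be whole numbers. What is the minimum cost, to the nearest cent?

Cost per mg of potassium: sweet potato $0.0015, broccoli $0.0023, brown rice $0.0060, salmon $0.0062, pasta $0.0083.
Take 1 serving of sweet potato: +455.0 mg potassium for $0.70 (total $0.70, still need 981.0 mg).
Take 2 servings of broccoli: +614.0 mg potassium for $1.40 (total $2.10, still need 367.0 mg).
Take 2 servings of brown rice: +166.0 mg potassium for $1.00 (total $3.10, still need 201.0 mg).
Take 0.4223 servings of salmon: +201.0 mg potassium for $1.25 (total $4.35, still need 0.0 mg).
Filling from the cheapest source first is optimal under one linear minimum: $4.35.

$4.35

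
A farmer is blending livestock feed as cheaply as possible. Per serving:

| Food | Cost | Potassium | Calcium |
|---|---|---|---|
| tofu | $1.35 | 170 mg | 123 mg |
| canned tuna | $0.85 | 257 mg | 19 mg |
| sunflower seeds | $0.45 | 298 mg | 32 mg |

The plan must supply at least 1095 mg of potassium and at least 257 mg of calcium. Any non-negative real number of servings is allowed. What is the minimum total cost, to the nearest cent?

$3.11

The cheapest plan sits at a corner of the feasible region — with two constraints it uses at most two foods.
tofu only: max(1095/170, 257/123) = 6.441 servings → $8.70.
canned tuna only: max(1095/257, 257/19) = 13.53 servings → $11.50.
sunflower seeds only: max(1095/298, 257/32) = 8.031 servings → $3.61.
tofu + canned tuna with both tight: 1.594 servings and 3.206 servings → $4.88.
tofu + sunflower seeds with both tight: 1.331 servings and 2.915 servings → $3.11.
canned tuna + sunflower seeds with both targets exact would need a negative amount; discard.
The minimum over all feasible corners is $3.11.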